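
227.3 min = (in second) 1.364e+04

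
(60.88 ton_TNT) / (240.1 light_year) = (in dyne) 0.01121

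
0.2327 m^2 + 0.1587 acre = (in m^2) 642.5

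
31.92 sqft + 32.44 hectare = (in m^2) 3.244e+05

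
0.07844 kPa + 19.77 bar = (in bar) 19.77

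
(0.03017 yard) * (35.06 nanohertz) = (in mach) 2.841e-12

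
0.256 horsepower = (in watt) 190.9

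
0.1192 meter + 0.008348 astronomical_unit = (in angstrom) 1.249e+19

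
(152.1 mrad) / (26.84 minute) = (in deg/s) 0.005412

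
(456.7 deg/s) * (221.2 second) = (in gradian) 1.122e+05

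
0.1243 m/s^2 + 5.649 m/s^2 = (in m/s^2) 5.773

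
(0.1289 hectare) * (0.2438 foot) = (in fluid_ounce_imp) 3.371e+06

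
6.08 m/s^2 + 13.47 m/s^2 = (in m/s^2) 19.55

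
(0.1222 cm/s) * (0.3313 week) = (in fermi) 2.449e+17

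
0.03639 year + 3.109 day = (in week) 2.342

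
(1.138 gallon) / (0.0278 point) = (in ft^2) 4728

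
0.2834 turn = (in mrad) 1781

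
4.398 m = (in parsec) 1.425e-16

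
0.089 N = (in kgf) 0.009075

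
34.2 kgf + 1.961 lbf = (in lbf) 77.36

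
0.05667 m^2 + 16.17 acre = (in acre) 16.17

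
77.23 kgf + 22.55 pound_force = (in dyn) 8.577e+07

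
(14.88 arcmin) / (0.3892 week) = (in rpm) 1.756e-07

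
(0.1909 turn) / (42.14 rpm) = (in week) 4.494e-07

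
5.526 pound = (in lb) 5.526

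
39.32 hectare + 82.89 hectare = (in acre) 302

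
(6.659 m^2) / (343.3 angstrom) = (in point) 5.498e+11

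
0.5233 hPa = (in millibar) 0.5233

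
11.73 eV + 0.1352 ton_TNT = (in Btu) 5.362e+05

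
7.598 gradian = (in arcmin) 410.3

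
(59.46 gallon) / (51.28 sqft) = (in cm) 4.725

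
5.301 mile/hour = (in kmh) 8.531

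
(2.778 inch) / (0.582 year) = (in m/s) 3.844e-09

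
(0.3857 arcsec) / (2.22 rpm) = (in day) 9.31e-11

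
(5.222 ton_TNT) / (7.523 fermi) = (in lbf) 6.529e+23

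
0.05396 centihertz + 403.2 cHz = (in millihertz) 4033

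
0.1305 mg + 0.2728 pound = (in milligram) 1.237e+05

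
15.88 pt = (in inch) 0.2206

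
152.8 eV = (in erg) 2.448e-10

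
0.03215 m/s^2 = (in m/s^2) 0.03215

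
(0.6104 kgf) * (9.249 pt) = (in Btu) 1.851e-05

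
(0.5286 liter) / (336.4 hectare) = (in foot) 5.155e-10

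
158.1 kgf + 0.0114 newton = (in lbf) 348.6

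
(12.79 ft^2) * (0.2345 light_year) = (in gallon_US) 6.964e+17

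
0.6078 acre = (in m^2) 2460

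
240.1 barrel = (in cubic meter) 38.17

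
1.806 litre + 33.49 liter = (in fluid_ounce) 1193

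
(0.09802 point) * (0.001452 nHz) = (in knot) 9.76e-17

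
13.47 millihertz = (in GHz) 1.347e-11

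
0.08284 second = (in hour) 2.301e-05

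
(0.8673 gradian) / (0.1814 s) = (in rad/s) 0.0751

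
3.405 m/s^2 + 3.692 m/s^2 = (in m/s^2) 7.097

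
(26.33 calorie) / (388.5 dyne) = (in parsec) 9.19e-13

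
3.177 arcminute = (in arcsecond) 190.6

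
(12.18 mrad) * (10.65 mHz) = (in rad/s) 0.0001297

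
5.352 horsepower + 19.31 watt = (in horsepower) 5.378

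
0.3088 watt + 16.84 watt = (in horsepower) 0.023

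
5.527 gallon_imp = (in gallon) 6.638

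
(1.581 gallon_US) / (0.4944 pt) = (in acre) 0.008479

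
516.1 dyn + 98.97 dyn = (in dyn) 615.1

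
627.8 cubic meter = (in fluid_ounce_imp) 2.21e+07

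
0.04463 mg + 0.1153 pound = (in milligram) 5.23e+04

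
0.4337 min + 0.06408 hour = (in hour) 0.07131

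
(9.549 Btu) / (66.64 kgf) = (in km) 0.01542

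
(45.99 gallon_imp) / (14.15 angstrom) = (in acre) 3.651e+04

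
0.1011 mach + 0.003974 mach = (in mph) 80.03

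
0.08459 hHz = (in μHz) 8.459e+06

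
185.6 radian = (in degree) 1.063e+04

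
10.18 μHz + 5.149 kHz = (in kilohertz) 5.149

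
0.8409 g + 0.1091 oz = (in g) 3.934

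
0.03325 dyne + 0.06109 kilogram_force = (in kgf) 0.06109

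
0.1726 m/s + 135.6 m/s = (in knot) 263.9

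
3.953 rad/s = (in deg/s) 226.5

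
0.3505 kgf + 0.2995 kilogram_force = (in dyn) 6.374e+05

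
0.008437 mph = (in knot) 0.007332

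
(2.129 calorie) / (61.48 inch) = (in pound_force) 1.282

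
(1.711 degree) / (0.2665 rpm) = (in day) 1.238e-05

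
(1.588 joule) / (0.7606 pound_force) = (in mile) 0.0002916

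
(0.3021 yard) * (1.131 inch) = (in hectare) 7.936e-07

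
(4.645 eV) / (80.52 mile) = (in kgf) 5.856e-25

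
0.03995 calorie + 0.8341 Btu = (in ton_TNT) 2.104e-07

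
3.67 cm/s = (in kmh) 0.1321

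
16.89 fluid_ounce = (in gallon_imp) 0.1099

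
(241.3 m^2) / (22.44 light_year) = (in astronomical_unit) 7.598e-27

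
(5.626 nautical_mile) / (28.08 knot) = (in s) 721.3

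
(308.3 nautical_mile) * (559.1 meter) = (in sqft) 3.436e+09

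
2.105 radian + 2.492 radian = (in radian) 4.597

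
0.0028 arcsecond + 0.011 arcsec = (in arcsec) 0.0138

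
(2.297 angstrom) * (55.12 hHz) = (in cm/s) 0.0001266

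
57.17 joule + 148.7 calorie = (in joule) 679.3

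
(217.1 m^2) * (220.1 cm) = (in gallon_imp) 1.051e+05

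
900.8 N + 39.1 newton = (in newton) 939.9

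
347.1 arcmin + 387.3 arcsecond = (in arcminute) 353.6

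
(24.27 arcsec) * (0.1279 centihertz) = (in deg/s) 8.623e-06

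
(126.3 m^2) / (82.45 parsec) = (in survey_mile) 3.085e-20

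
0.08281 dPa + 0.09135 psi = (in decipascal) 6298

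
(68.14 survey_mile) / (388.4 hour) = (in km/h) 0.2823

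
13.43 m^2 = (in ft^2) 144.6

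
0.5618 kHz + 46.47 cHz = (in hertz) 562.3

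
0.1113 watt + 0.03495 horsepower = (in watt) 26.17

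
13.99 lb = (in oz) 223.8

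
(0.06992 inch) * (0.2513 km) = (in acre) 0.0001103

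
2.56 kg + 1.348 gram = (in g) 2561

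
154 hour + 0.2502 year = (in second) 8.445e+06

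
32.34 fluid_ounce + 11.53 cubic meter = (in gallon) 3046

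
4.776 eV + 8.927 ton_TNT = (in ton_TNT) 8.927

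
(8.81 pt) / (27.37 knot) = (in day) 2.555e-09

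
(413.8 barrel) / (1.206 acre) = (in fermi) 1.348e+13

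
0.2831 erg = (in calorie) 6.766e-09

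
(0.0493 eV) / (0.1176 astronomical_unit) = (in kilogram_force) 4.578e-32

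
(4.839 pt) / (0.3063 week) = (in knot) 1.791e-08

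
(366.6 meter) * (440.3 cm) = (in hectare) 0.1614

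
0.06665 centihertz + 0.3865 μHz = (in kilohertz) 6.669e-07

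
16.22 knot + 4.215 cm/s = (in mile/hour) 18.76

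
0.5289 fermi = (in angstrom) 5.289e-06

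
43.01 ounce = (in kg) 1.219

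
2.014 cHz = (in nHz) 2.014e+07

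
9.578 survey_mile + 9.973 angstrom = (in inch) 6.069e+05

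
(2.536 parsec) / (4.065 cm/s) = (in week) 3.183e+12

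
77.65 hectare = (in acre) 191.9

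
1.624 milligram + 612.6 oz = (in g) 1.737e+04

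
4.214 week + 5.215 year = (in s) 1.67e+08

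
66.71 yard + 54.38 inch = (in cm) 6238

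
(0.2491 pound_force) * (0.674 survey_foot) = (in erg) 2.276e+06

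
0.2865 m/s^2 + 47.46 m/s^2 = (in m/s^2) 47.75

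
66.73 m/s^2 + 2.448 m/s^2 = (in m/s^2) 69.18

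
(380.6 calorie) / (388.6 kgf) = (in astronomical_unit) 2.793e-12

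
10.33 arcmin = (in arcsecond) 619.8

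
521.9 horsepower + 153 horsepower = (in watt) 5.033e+05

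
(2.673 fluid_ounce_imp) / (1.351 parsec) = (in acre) 4.502e-25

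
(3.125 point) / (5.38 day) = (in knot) 4.61e-09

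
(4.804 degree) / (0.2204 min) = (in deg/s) 0.3633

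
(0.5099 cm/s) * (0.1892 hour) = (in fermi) 3.473e+15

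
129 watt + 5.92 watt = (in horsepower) 0.1809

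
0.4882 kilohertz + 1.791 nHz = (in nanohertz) 4.882e+11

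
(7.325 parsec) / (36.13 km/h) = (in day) 2.607e+11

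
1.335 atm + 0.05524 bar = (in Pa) 1.408e+05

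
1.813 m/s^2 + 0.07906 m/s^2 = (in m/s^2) 1.892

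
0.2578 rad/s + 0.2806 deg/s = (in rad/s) 0.2627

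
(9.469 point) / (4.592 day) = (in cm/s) 8.42e-07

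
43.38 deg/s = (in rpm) 7.23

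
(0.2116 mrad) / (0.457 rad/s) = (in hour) 1.286e-07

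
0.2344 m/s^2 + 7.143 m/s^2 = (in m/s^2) 7.377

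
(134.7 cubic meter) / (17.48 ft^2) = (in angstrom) 8.295e+11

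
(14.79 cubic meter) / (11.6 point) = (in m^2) 3614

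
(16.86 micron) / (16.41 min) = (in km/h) 6.165e-08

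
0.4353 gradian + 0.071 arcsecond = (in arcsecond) 1410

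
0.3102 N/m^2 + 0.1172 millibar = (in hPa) 0.1203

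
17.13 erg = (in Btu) 1.624e-09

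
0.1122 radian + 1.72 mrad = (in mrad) 113.9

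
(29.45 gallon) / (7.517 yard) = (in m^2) 0.01622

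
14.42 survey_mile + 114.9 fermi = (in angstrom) 2.321e+14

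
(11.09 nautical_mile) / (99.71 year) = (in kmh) 2.351e-05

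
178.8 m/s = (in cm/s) 1.788e+04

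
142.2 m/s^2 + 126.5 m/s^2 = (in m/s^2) 268.7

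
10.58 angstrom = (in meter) 1.058e-09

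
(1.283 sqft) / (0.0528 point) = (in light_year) 6.764e-13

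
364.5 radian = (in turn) 58.01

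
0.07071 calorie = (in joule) 0.2959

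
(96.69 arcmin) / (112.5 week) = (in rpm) 3.947e-09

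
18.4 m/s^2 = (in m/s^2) 18.4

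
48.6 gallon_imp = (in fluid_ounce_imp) 7776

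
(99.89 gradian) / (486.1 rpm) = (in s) 0.03082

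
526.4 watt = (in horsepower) 0.7059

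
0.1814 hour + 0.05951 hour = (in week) 0.001434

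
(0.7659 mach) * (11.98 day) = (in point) 7.652e+11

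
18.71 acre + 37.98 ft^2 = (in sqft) 8.15e+05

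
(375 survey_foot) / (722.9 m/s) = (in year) 5.014e-09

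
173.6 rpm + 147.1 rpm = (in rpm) 320.7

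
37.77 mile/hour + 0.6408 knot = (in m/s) 17.21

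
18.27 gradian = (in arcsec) 5.919e+04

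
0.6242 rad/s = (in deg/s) 35.76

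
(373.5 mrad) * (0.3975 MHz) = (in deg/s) 8.506e+06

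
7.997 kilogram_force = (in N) 78.42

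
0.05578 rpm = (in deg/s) 0.3347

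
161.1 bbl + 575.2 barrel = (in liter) 1.171e+05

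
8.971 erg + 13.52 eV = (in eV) 5.599e+12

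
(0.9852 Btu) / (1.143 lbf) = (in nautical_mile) 0.1104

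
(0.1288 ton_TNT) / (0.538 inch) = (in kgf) 4.021e+09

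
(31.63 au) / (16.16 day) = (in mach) 9953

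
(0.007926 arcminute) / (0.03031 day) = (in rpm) 8.407e-09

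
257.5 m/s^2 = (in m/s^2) 257.5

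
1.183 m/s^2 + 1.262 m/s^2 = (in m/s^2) 2.445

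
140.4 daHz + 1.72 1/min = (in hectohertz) 14.04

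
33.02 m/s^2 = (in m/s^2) 33.02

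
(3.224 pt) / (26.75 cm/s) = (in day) 4.921e-08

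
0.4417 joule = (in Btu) 0.0004187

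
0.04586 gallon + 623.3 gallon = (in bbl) 14.84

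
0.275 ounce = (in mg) 7796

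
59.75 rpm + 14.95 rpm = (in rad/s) 7.823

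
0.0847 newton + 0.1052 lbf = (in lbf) 0.1242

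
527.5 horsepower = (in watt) 3.934e+05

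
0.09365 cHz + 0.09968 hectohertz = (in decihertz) 99.69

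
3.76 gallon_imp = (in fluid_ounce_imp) 601.6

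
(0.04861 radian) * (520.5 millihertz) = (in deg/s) 1.45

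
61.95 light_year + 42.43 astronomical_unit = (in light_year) 61.95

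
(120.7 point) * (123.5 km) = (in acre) 1.299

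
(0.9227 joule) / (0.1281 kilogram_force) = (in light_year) 7.764e-17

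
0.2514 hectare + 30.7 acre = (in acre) 31.32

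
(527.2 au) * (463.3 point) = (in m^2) 1.289e+13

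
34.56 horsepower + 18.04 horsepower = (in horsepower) 52.6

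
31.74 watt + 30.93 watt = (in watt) 62.67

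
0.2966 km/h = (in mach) 0.000242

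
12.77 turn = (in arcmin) 2.758e+05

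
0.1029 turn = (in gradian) 41.16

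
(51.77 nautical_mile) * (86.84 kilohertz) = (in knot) 1.618e+10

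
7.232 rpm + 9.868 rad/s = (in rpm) 101.5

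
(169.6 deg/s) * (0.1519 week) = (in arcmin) 9.349e+08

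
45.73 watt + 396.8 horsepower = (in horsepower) 396.9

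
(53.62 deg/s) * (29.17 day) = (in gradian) 1.502e+08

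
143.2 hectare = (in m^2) 1.432e+06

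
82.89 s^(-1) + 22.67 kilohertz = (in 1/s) 2.275e+04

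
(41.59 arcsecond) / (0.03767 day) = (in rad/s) 6.195e-08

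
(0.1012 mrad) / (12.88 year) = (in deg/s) 1.428e-11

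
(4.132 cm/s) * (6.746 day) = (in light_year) 2.546e-12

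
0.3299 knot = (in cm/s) 16.97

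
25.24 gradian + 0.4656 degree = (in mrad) 404.6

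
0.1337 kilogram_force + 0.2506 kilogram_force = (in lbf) 0.8472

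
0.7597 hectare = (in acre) 1.877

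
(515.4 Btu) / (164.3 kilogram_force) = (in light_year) 3.567e-14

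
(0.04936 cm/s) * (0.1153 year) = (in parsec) 5.816e-14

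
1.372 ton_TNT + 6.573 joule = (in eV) 3.583e+28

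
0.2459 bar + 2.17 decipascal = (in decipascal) 2.459e+05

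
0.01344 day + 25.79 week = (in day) 180.5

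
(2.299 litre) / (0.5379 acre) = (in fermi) 1.056e+09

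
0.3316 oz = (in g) 9.401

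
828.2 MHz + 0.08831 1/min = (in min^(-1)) 4.969e+10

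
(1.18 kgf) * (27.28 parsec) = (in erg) 9.741e+25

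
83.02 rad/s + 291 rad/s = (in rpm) 3572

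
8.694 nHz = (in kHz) 8.694e-12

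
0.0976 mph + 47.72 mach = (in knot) 3.158e+04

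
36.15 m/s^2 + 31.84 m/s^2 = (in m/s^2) 67.99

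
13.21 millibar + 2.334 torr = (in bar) 0.01632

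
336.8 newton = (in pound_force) 75.72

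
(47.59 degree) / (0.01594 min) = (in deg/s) 49.76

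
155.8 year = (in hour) 1.365e+06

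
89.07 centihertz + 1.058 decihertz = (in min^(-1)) 59.79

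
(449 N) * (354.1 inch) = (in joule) 4038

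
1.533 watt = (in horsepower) 0.002056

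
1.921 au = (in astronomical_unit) 1.921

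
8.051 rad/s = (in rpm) 76.88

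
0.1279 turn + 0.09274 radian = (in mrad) 896.4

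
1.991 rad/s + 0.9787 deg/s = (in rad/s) 2.008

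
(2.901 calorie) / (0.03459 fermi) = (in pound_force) 7.889e+16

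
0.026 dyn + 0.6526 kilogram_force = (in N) 6.4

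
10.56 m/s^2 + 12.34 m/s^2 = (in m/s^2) 22.9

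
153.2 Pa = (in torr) 1.149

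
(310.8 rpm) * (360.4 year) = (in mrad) 3.699e+14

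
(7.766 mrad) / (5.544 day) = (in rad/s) 1.621e-08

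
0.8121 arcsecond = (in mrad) 0.003937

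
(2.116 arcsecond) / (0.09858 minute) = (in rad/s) 1.734e-06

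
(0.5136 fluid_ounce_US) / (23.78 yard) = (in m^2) 6.985e-07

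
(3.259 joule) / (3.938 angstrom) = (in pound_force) 1.86e+09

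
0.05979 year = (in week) 3.118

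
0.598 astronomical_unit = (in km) 8.946e+07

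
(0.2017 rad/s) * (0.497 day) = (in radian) 8661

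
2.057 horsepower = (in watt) 1534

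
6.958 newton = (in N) 6.958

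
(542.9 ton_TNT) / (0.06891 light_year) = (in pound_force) 0.0007833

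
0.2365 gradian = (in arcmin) 12.77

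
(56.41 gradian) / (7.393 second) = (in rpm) 1.145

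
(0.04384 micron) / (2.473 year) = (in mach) 1.651e-18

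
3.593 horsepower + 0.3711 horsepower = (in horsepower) 3.964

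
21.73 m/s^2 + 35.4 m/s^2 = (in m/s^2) 57.13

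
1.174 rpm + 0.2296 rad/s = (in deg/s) 20.2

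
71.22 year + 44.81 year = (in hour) 1.016e+06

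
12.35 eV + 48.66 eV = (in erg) 9.775e-11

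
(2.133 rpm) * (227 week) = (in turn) 4.881e+06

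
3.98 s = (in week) 6.581e-06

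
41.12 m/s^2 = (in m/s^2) 41.12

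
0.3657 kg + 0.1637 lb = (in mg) 4.4e+05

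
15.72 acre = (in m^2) 6.362e+04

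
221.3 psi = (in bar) 15.26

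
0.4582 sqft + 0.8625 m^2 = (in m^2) 0.9051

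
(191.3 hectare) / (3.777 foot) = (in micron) 1.662e+12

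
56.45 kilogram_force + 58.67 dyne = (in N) 553.6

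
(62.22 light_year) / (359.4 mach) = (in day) 5.567e+07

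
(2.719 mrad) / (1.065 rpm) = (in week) 4.031e-08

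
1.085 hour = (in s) 3906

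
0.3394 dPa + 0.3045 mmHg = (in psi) 0.005893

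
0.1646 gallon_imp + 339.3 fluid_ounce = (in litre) 10.78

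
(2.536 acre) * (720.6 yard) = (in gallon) 1.786e+09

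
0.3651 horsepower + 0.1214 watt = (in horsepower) 0.3653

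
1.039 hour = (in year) 0.0001186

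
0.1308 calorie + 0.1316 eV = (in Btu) 0.0005187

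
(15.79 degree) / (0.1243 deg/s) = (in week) 0.00021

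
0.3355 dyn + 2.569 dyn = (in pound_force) 6.53e-06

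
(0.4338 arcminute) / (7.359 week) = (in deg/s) 1.624e-09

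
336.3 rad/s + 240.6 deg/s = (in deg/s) 1.951e+04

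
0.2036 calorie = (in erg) 8.519e+06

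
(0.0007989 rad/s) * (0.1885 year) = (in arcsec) 9.796e+08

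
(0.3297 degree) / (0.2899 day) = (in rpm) 2.194e-06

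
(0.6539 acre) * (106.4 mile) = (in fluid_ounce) 1.532e+13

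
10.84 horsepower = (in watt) 8083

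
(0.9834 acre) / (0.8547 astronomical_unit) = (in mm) 3.112e-05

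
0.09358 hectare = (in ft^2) 1.007e+04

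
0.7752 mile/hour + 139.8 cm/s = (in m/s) 1.745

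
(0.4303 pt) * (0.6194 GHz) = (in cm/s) 9.403e+06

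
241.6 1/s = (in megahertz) 0.0002416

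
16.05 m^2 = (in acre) 0.003966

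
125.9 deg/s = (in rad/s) 2.197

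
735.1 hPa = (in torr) 551.4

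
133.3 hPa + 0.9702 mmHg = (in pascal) 1.346e+04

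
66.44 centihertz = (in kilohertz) 0.0006644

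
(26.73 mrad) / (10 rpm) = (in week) 4.22e-08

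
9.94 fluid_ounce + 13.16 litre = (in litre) 13.45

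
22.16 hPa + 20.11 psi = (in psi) 20.43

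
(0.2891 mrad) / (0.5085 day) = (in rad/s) 6.58e-09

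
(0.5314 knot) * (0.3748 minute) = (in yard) 6.723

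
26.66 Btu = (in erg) 2.813e+11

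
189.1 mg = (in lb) 0.0004169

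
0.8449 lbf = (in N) 3.758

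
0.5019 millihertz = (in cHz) 0.05019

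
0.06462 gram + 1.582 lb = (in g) 717.6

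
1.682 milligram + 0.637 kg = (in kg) 0.637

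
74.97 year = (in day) 2.736e+04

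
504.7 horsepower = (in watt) 3.764e+05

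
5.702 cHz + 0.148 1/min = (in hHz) 0.0005949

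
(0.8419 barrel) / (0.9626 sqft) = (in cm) 149.7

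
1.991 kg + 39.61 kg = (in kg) 41.6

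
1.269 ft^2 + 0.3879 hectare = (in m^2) 3879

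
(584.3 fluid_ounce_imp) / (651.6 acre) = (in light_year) 6.655e-25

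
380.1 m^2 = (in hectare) 0.03801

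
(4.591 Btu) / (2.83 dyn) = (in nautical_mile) 9.242e+04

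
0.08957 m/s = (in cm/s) 8.957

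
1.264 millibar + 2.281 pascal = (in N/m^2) 128.7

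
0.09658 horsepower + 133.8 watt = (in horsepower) 0.276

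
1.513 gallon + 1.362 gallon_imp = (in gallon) 3.149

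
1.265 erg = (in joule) 1.265e-07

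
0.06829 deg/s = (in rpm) 0.01138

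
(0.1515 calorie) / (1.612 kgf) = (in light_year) 4.238e-18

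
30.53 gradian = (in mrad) 479.6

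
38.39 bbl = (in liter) 6104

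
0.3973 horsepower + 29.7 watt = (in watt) 326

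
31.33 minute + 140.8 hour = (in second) 5.088e+05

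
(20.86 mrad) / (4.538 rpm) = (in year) 1.392e-09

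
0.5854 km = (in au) 3.913e-09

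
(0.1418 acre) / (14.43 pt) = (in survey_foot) 3.698e+05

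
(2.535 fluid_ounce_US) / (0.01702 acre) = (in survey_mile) 6.763e-10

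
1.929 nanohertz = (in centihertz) 1.929e-07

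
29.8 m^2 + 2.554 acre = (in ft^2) 1.116e+05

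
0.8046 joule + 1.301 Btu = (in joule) 1373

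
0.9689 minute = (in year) 1.843e-06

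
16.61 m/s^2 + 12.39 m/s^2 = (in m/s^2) 29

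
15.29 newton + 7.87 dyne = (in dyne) 1.529e+06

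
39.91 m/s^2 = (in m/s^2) 39.91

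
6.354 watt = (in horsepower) 0.008521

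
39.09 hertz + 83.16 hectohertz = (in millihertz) 8.355e+06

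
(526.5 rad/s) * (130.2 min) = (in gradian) 2.618e+08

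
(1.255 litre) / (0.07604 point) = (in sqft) 503.6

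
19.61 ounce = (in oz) 19.61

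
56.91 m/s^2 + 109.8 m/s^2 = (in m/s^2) 166.7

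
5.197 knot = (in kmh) 9.625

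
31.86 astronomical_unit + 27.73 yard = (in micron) 4.766e+18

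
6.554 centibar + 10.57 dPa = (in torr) 49.17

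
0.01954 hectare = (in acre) 0.04828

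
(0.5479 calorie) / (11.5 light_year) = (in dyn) 2.107e-12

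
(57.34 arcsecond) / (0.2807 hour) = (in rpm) 2.627e-06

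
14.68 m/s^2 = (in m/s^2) 14.68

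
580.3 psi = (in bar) 40.01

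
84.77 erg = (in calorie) 2.026e-06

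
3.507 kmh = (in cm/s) 97.42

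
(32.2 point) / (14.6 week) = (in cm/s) 1.286e-07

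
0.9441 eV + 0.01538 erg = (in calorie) 3.676e-10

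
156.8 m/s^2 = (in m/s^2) 156.8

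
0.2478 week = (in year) 0.004752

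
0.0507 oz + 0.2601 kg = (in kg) 0.2615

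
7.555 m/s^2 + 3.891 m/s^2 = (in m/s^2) 11.45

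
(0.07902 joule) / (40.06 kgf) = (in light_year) 2.126e-20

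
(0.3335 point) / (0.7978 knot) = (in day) 3.318e-09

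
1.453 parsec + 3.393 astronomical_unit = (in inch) 1.765e+18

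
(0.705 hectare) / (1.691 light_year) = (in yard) 4.819e-13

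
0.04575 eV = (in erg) 7.33e-14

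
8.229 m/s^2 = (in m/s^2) 8.229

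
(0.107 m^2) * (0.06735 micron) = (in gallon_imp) 1.585e-06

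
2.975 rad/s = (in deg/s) 170.5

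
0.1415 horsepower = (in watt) 105.5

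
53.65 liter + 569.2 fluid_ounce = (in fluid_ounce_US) 2383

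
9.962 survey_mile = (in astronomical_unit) 1.072e-07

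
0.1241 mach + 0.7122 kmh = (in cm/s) 4245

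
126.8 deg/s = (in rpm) 21.13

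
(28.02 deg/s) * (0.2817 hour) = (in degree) 2.842e+04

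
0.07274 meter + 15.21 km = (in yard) 1.663e+04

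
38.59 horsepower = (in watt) 2.878e+04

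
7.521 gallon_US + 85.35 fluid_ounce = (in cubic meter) 0.03099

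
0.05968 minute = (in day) 4.144e-05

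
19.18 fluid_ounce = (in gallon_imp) 0.1248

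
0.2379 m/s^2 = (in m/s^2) 0.2379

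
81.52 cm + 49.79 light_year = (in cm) 4.71e+19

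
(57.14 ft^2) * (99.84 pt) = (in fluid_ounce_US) 6322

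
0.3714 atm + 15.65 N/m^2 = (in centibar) 37.65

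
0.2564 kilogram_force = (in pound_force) 0.5653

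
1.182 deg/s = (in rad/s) 0.02063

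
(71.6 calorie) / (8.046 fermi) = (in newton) 3.723e+16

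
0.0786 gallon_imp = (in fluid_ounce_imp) 12.58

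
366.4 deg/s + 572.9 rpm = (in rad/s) 66.39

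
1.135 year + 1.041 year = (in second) 6.862e+07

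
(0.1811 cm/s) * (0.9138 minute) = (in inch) 3.909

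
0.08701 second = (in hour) 2.417e-05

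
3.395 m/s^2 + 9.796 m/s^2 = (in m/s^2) 13.19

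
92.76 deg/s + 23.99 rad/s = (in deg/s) 1467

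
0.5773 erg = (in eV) 3.603e+11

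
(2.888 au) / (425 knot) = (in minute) 3.293e+07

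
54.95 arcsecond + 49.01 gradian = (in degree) 44.12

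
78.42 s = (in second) 78.42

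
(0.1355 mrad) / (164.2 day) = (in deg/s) 5.472e-10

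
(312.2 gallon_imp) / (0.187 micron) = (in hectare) 759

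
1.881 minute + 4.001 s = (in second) 116.9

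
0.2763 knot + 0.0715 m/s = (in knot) 0.4153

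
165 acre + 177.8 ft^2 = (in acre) 165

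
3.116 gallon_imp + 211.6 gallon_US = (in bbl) 5.127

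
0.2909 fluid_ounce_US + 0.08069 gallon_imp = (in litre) 0.3754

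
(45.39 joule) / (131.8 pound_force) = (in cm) 7.742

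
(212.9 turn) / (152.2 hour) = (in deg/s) 0.1399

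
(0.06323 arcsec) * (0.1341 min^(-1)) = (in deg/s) 3.926e-08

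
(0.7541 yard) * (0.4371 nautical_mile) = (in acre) 0.1379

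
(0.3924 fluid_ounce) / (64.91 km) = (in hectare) 1.788e-14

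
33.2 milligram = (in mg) 33.2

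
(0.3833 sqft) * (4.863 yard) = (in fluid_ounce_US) 5354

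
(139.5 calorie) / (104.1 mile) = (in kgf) 0.0003553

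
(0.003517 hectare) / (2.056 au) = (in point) 3.241e-07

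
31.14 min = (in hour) 0.519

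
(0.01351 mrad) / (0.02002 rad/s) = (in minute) 1.125e-05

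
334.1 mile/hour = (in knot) 290.3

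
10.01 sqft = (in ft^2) 10.01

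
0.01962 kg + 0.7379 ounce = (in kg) 0.04054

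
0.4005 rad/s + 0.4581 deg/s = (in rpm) 3.901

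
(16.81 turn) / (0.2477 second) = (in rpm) 4072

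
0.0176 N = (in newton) 0.0176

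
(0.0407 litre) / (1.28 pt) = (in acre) 2.227e-05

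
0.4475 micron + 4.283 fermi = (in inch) 1.762e-05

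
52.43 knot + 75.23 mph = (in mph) 135.6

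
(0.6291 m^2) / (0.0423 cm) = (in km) 1.487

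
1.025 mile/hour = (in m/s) 0.4582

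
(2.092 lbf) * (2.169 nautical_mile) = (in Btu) 35.43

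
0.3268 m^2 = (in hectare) 3.268e-05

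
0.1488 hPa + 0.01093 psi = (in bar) 0.0009024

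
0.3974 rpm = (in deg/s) 2.384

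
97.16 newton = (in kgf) 9.908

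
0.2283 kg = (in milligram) 2.283e+05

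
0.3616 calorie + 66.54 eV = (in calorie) 0.3616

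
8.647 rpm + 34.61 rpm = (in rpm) 43.26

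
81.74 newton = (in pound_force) 18.38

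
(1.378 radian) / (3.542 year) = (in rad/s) 1.234e-08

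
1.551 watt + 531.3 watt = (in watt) 532.9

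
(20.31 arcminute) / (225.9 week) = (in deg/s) 2.478e-09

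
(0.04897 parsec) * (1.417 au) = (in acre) 7.915e+22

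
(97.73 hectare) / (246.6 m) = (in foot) 1.3e+04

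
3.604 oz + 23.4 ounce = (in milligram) 7.656e+05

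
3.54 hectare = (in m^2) 3.54e+04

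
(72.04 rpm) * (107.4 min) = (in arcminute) 1.671e+08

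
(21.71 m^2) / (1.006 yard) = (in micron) 2.36e+07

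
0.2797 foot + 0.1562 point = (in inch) 3.359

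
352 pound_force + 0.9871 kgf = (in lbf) 354.2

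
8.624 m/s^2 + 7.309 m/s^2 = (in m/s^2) 15.93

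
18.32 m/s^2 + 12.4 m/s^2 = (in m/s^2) 30.72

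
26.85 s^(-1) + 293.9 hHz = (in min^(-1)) 1.765e+06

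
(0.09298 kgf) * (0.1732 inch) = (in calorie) 0.0009587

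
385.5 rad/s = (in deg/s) 2.209e+04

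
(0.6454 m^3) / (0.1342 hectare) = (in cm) 0.04809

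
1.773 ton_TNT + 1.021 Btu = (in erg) 7.418e+16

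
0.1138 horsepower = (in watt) 84.86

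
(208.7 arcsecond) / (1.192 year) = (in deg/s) 1.542e-09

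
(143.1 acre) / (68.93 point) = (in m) 2.381e+07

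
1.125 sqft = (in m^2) 0.1045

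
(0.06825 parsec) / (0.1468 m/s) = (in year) 4.549e+08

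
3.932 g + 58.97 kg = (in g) 5.897e+04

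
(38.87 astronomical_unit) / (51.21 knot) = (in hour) 6.131e+07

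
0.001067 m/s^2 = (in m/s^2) 0.001067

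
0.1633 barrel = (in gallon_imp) 5.711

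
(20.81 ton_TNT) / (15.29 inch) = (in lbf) 5.04e+10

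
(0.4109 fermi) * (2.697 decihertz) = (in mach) 3.255e-19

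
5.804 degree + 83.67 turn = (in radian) 525.8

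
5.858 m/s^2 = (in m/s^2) 5.858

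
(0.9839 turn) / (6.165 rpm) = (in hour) 0.00266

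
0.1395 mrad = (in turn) 2.22e-05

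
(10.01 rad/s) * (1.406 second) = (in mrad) 1.407e+04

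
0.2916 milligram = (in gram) 0.0002916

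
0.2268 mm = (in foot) 0.0007441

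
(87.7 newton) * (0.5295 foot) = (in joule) 14.15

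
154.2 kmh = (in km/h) 154.2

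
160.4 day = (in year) 0.4395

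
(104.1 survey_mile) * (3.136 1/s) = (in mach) 1543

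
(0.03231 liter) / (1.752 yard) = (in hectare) 2.017e-09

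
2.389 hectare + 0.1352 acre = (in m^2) 2.444e+04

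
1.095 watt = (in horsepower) 0.001468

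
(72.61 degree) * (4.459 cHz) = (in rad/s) 0.05651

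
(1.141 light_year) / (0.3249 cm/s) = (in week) 5.493e+12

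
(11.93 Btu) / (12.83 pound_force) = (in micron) 2.205e+08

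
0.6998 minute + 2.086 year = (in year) 2.086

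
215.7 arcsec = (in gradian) 0.06657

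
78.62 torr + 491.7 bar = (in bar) 491.8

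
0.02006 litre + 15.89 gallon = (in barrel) 0.3785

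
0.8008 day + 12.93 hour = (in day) 1.34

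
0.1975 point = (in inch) 0.002743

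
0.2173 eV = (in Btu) 3.3e-23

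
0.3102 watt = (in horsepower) 0.000416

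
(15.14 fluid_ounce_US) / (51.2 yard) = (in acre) 2.363e-09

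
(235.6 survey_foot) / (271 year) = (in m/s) 8.403e-09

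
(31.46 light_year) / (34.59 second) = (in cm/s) 8.605e+17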